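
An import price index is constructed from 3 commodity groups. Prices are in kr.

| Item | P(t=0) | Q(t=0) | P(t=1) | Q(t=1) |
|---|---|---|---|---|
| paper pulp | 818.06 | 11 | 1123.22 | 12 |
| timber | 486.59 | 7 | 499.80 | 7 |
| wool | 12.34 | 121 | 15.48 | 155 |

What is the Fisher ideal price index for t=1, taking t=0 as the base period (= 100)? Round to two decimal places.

Laspeyres component (base-period weights):
ΣP(t=1)Q(t=0) = 1123.22×11 + 499.80×7 + 15.48×121 = 12355.42 + 3498.6 + 1873.08 = 17727.1
ΣP(t=0)Q(t=0) = 818.06×11 + 486.59×7 + 12.34×121 = 8998.66 + 3406.13 + 1493.14 = 13897.93
L = 17727.1 / 13897.93 × 100 = 127.5521
Paasche component (current-period weights):
ΣP(t=1)Q(t=1) = 1123.22×12 + 499.80×7 + 15.48×155 = 13478.64 + 3498.6 + 2399.4 = 19376.64
ΣP(t=0)Q(t=1) = 818.06×12 + 486.59×7 + 12.34×155 = 9816.72 + 3406.13 + 1912.7 = 15135.55
P = 19376.64 / 15135.55 × 100 = 128.0207
Fisher = √(L × P) = √(127.5521 × 128.0207) = 127.7862

127.79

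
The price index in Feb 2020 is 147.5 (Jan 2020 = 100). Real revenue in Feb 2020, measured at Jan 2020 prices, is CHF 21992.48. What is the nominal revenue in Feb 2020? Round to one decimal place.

32438.9

Nominal = Real × (Index/100) = 21992.48 × (147.5/100)
        = 21992.48 × 1.475 = 32438.9080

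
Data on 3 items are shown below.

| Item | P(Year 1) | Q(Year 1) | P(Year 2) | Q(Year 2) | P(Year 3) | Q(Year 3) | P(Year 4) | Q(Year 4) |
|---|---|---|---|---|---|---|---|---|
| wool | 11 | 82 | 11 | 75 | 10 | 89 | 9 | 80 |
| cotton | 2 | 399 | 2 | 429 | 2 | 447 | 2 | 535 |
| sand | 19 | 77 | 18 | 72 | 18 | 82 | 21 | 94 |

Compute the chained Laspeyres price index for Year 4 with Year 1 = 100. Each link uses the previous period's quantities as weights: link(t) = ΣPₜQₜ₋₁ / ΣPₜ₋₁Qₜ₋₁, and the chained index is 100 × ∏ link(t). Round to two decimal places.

99.69

Link Year 1→Year 2:
ΣP(Year 2)Q(Year 1) = 11×82 + 2×399 + 18×77 = 902 + 798 + 1386 = 3086
ΣP(Year 1)Q(Year 1) = 11×82 + 2×399 + 19×77 = 902 + 798 + 1463 = 3163
link = 3086/3163 = 0.975656
Link Year 2→Year 3:
ΣP(Year 3)Q(Year 2) = 10×75 + 2×429 + 18×72 = 750 + 858 + 1296 = 2904
ΣP(Year 2)Q(Year 2) = 11×75 + 2×429 + 18×72 = 825 + 858 + 1296 = 2979
link = 2904/2979 = 0.974824
Link Year 3→Year 4:
ΣP(Year 4)Q(Year 3) = 9×89 + 2×447 + 21×82 = 801 + 894 + 1722 = 3417
ΣP(Year 3)Q(Year 3) = 10×89 + 2×447 + 18×82 = 890 + 894 + 1476 = 3260
link = 3417/3260 = 1.048160
Chained index = 100 × 0.975656 × 0.974824 × 1.048160 = 99.6897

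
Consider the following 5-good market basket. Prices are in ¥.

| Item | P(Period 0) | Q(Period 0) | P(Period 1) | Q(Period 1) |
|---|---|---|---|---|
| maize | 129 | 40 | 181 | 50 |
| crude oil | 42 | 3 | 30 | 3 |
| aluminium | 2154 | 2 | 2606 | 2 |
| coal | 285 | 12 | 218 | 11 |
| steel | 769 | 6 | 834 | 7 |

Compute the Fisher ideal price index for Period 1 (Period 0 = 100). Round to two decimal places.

Laspeyres component (base-period weights):
ΣP(Period 1)Q(Period 0) = 181×40 + 30×3 + 2606×2 + 218×12 + 834×6 = 7240 + 90 + 5212 + 2616 + 5004 = 20162
ΣP(Period 0)Q(Period 0) = 129×40 + 42×3 + 2154×2 + 285×12 + 769×6 = 5160 + 126 + 4308 + 3420 + 4614 = 17628
L = 20162 / 17628 × 100 = 114.3749
Paasche component (current-period weights):
ΣP(Period 1)Q(Period 1) = 181×50 + 30×3 + 2606×2 + 218×11 + 834×7 = 9050 + 90 + 5212 + 2398 + 5838 = 22588
ΣP(Period 0)Q(Period 1) = 129×50 + 42×3 + 2154×2 + 285×11 + 769×7 = 6450 + 126 + 4308 + 3135 + 5383 = 19402
P = 22588 / 19402 × 100 = 116.4210
Fisher = √(L × P) = √(114.3749 × 116.4210) = 115.3934

115.39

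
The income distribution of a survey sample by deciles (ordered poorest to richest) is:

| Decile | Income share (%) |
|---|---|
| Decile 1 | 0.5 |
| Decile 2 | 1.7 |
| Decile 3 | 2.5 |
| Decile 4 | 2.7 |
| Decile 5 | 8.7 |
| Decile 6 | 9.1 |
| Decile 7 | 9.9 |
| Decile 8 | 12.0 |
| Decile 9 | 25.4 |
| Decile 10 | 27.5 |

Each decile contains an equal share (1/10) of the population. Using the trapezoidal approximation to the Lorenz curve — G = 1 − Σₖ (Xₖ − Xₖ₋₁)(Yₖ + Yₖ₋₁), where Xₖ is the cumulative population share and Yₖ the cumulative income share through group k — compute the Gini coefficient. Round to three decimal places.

0.478

Cumulative income shares Yₖ: 0.0050, 0.0220, 0.0470, 0.0740, 0.1610, 0.2520, 0.3510, 0.4710, 0.7250, 1.0000
Σ (Xₖ−Xₖ₋₁)(Yₖ+Yₖ₋₁) = (1/10)(0.0050+0.0000) + (1/10)(0.0220+0.0050) + (1/10)(0.0470+0.0220) + (1/10)(0.0740+0.0470) + (1/10)(0.1610+0.0740) + (1/10)(0.2520+0.1610) + (1/10)(0.3510+0.2520) + (1/10)(0.4710+0.3510) + (1/10)(0.7250+0.4710) + (1/10)(1.0000+0.7250)
  = 0.0005 + 0.0027 + 0.0069 + 0.0121 + 0.0235 + 0.0413 + 0.0603 + 0.0822 + 0.1196 + 0.1725 = 0.5216
G = 1 − 0.5216 = 0.4784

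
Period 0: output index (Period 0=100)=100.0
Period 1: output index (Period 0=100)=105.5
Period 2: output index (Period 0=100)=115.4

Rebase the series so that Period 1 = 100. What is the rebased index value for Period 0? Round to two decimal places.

94.79

Rebased(Period 0) = 100.0 / 105.5 × 100 = 94.7867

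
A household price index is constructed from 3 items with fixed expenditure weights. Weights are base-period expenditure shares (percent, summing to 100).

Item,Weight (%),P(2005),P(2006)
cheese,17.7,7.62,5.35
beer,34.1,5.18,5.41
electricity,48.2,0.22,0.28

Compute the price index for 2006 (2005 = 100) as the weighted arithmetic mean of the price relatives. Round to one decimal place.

cheese: 17.7 × (5.35/7.62) = 17.7 × 0.702100 = 12.4272
beer: 34.1 × (5.41/5.18) = 34.1 × 1.044402 = 35.6141
electricity: 48.2 × (0.28/0.22) = 48.2 × 1.272727 = 61.3455
Index = Σ wᵢ·(p₁ᵢ/p₀ᵢ) = 12.4272 + 35.6141 + 61.3455 = 109.3867

109.4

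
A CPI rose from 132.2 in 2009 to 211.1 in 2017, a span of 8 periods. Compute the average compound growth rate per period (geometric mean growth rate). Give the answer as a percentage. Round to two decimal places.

6.02%

Growth factor = (211.1/132.2)^(1/8) = (1.596823)^(1/8) = 1.060247
Growth rate = 1.060247 − 1 = 0.060247 = 6.0247%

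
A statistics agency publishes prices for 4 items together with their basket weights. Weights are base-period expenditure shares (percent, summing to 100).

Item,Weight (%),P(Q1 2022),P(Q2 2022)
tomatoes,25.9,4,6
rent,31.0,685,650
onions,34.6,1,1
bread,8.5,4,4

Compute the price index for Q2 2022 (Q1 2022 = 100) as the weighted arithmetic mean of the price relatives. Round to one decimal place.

tomatoes: 25.9 × (6/4) = 25.9 × 1.500000 = 38.8500
rent: 31.0 × (650/685) = 31.0 × 0.948905 = 29.4161
onions: 34.6 × (1/1) = 34.6 × 1.000000 = 34.6000
bread: 8.5 × (4/4) = 8.5 × 1.000000 = 8.5000
Index = Σ wᵢ·(p₁ᵢ/p₀ᵢ) = 38.8500 + 29.4161 + 34.6000 + 8.5000 = 111.3661

111.4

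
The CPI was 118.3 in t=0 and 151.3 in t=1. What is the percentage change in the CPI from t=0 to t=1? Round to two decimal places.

Change = (151.3 − 118.3) / 118.3 × 100
       = 33.0 / 118.3 × 100 = 27.8952%

27.90%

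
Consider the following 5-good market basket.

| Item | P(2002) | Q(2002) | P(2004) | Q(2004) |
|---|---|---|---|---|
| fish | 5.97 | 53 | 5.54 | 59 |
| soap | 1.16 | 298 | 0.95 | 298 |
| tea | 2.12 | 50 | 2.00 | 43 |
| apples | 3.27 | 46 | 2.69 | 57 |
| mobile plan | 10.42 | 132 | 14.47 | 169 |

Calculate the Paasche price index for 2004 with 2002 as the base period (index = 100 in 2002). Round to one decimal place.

Paasche price index uses current-period quantities as weights.
ΣP(2004)·Q(2004) = 5.54×59 + 0.95×298 + 2.00×43 + 2.69×57 + 14.47×169 = 326.86 + 283.1 + 86 + 153.33 + 2445.43 = 3294.72
ΣP(2002)·Q(2004) = 5.97×59 + 1.16×298 + 2.12×43 + 3.27×57 + 10.42×169 = 352.23 + 345.68 + 91.16 + 186.39 + 1760.98 = 2736.44
Index = 3294.72 / 2736.44 × 100 = 120.4017

120.4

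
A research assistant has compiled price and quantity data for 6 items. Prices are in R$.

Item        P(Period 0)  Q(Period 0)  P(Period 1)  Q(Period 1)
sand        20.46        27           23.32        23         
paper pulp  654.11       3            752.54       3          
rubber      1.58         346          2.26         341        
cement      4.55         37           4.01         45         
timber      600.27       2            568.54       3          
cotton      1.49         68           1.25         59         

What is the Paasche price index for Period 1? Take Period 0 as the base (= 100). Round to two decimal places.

Paasche price index uses current-period quantities as weights.
ΣP(Period 1)·Q(Period 1) = 23.32×23 + 752.54×3 + 2.26×341 + 4.01×45 + 568.54×3 + 1.25×59 = 536.36 + 2257.62 + 770.66 + 180.45 + 1705.62 + 73.75 = 5524.46
ΣP(Period 0)·Q(Period 1) = 20.46×23 + 654.11×3 + 1.58×341 + 4.55×45 + 600.27×3 + 1.49×59 = 470.58 + 1962.33 + 538.78 + 204.75 + 1800.81 + 87.91 = 5065.16
Index = 5524.46 / 5065.16 × 100 = 109.0678

109.07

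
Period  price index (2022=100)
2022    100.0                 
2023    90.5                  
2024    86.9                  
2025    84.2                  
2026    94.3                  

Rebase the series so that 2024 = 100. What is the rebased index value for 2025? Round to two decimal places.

Rebased(2025) = 84.2 / 86.9 × 100 = 96.8930

96.89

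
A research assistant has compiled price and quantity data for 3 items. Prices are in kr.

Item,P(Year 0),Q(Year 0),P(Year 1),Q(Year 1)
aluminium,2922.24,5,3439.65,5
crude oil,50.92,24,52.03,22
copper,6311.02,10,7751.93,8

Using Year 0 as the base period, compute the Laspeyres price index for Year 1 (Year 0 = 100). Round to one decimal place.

121.6

Laspeyres price index uses base-period quantities as weights.
ΣP(Year 1)·Q(Year 0) = 3439.65×5 + 52.03×24 + 7751.93×10 = 17198.25 + 1248.72 + 77519.3 = 95966.27
ΣP(Year 0)·Q(Year 0) = 2922.24×5 + 50.92×24 + 6311.02×10 = 14611.2 + 1222.08 + 63110.2 = 78943.48
Index = 95966.27 / 78943.48 × 100 = 121.5633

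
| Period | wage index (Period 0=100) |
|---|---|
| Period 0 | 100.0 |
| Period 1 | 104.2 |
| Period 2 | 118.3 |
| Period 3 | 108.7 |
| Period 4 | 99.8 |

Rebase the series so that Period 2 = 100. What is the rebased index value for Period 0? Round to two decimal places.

Rebased(Period 0) = 100.0 / 118.3 × 100 = 84.5309

84.53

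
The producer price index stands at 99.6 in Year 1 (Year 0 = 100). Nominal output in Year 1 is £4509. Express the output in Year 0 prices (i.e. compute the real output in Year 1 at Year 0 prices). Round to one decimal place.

4527.1

Real = Nominal ÷ (Index/100) = 4509 ÷ (99.6/100)
     = 4509 ÷ 0.996 = 4527.1084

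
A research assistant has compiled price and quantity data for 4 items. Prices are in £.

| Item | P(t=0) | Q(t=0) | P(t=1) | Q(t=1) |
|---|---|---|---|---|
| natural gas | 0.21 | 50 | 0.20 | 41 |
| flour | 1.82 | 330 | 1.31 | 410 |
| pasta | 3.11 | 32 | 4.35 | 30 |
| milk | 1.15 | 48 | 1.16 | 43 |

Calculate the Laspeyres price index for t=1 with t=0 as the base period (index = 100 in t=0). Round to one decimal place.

83.2

Laspeyres price index uses base-period quantities as weights.
ΣP(t=1)·Q(t=0) = 0.20×50 + 1.31×330 + 4.35×32 + 1.16×48 = 10 + 432.3 + 139.2 + 55.68 = 637.18
ΣP(t=0)·Q(t=0) = 0.21×50 + 1.82×330 + 3.11×32 + 1.15×48 = 10.5 + 600.6 + 99.52 + 55.2 = 765.82
Index = 637.18 / 765.82 × 100 = 83.2023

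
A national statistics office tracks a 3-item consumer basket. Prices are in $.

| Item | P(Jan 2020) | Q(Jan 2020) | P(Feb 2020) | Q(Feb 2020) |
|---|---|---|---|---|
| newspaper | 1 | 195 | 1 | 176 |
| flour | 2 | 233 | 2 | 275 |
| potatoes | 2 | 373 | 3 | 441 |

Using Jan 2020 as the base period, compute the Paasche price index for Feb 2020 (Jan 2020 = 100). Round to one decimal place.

127.4

Paasche price index uses current-period quantities as weights.
ΣP(Feb 2020)·Q(Feb 2020) = 1×176 + 2×275 + 3×441 = 176 + 550 + 1323 = 2049
ΣP(Jan 2020)·Q(Feb 2020) = 1×176 + 2×275 + 2×441 = 176 + 550 + 882 = 1608
Index = 2049 / 1608 × 100 = 127.4254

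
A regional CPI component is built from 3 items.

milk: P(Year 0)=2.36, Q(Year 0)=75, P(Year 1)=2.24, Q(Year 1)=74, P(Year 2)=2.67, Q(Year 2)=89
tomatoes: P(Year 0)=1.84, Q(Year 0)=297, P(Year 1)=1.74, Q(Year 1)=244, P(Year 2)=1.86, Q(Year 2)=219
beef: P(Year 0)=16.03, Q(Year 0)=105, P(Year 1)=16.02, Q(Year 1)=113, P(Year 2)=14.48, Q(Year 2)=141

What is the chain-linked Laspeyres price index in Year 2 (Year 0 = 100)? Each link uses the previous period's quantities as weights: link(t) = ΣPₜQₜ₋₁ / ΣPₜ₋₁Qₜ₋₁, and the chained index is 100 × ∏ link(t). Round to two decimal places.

Link Year 0→Year 1:
ΣP(Year 1)Q(Year 0) = 2.24×75 + 1.74×297 + 16.02×105 = 168 + 516.78 + 1682.1 = 2366.88
ΣP(Year 0)Q(Year 0) = 2.36×75 + 1.84×297 + 16.03×105 = 177 + 546.48 + 1683.15 = 2406.63
link = 2366.88/2406.63 = 0.983483
Link Year 1→Year 2:
ΣP(Year 2)Q(Year 1) = 2.67×74 + 1.86×244 + 14.48×113 = 197.58 + 453.84 + 1636.24 = 2287.66
ΣP(Year 1)Q(Year 1) = 2.24×74 + 1.74×244 + 16.02×113 = 165.76 + 424.56 + 1810.26 = 2400.58
link = 2287.66/2400.58 = 0.952961
Chained index = 100 × 0.983483 × 0.952961 = 93.7221

93.72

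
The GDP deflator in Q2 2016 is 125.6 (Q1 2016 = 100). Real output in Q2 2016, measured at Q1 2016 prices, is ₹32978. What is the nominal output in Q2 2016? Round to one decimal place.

Nominal = Real × (Index/100) = 32978 × (125.6/100)
        = 32978 × 1.256 = 41420.3680

41420.4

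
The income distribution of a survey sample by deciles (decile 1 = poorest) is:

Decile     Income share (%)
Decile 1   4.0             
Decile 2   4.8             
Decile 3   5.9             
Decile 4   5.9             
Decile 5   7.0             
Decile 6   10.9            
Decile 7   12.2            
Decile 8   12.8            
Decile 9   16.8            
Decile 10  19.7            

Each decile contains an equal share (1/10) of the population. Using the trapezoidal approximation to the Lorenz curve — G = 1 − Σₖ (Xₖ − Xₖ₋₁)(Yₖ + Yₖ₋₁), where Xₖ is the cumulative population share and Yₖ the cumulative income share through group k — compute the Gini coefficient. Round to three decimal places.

Cumulative income shares Yₖ: 0.0400, 0.0880, 0.1470, 0.2060, 0.2760, 0.3850, 0.5070, 0.6350, 0.8030, 1.0000
Σ (Xₖ−Xₖ₋₁)(Yₖ+Yₖ₋₁) = (1/10)(0.0400+0.0000) + (1/10)(0.0880+0.0400) + (1/10)(0.1470+0.0880) + (1/10)(0.2060+0.1470) + (1/10)(0.2760+0.2060) + (1/10)(0.3850+0.2760) + (1/10)(0.5070+0.3850) + (1/10)(0.6350+0.5070) + (1/10)(0.8030+0.6350) + (1/10)(1.0000+0.8030)
  = 0.0040 + 0.0128 + 0.0235 + 0.0353 + 0.0482 + 0.0661 + 0.0892 + 0.1142 + 0.1438 + 0.1803 = 0.7174
G = 1 − 0.7174 = 0.2826

0.283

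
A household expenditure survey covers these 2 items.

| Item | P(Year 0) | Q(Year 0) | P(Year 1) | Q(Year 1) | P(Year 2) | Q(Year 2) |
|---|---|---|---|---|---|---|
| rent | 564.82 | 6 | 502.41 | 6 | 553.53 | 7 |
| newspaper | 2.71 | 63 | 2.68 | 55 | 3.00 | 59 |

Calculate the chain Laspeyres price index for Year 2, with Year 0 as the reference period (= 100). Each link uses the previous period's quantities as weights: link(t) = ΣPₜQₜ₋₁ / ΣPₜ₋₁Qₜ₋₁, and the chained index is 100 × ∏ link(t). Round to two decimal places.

Link Year 0→Year 1:
ΣP(Year 1)Q(Year 0) = 502.41×6 + 2.68×63 = 3014.46 + 168.84 = 3183.3
ΣP(Year 0)Q(Year 0) = 564.82×6 + 2.71×63 = 3388.92 + 170.73 = 3559.65
link = 3183.3/3559.65 = 0.894273
Link Year 1→Year 2:
ΣP(Year 2)Q(Year 1) = 553.53×6 + 3.00×55 = 3321.18 + 165 = 3486.18
ΣP(Year 1)Q(Year 1) = 502.41×6 + 2.68×55 = 3014.46 + 147.4 = 3161.86
link = 3486.18/3161.86 = 1.102573
Chained index = 100 × 0.894273 × 1.102573 = 98.6001

98.60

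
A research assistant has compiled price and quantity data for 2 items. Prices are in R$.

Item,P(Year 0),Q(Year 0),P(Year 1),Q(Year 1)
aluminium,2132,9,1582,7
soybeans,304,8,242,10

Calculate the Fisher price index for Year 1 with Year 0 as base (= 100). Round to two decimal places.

Laspeyres component (base-period weights):
ΣP(Year 1)Q(Year 0) = 1582×9 + 242×8 = 14238 + 1936 = 16174
ΣP(Year 0)Q(Year 0) = 2132×9 + 304×8 = 19188 + 2432 = 21620
L = 16174 / 21620 × 100 = 74.8104
Paasche component (current-period weights):
ΣP(Year 1)Q(Year 1) = 1582×7 + 242×10 = 11074 + 2420 = 13494
ΣP(Year 0)Q(Year 1) = 2132×7 + 304×10 = 14924 + 3040 = 17964
P = 13494 / 17964 × 100 = 75.1169
Fisher = √(L × P) = √(74.8104 × 75.1169) = 74.9635

74.96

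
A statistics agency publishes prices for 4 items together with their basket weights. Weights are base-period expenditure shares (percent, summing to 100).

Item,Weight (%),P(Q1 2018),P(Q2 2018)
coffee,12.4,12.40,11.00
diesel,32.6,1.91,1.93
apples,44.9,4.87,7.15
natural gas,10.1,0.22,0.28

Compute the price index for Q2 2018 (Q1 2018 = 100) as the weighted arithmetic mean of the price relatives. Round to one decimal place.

coffee: 12.4 × (11.00/12.40) = 12.4 × 0.887097 = 11.0000
diesel: 32.6 × (1.93/1.91) = 32.6 × 1.010471 = 32.9414
apples: 44.9 × (7.15/4.87) = 44.9 × 1.468172 = 65.9209
natural gas: 10.1 × (0.28/0.22) = 10.1 × 1.272727 = 12.8545
Index = Σ wᵢ·(p₁ᵢ/p₀ᵢ) = 11.0000 + 32.9414 + 65.9209 + 12.8545 = 122.7169

122.7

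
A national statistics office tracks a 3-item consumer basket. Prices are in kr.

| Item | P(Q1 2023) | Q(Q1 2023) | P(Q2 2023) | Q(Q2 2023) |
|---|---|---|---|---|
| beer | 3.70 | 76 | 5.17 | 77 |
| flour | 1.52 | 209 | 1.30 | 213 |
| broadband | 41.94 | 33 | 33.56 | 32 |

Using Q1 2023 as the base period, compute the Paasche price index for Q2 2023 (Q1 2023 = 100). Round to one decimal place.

89.7

Paasche price index uses current-period quantities as weights.
ΣP(Q2 2023)·Q(Q2 2023) = 5.17×77 + 1.30×213 + 33.56×32 = 398.09 + 276.9 + 1073.92 = 1748.91
ΣP(Q1 2023)·Q(Q2 2023) = 3.70×77 + 1.52×213 + 41.94×32 = 284.9 + 323.76 + 1342.08 = 1950.74
Index = 1748.91 / 1950.74 × 100 = 89.6537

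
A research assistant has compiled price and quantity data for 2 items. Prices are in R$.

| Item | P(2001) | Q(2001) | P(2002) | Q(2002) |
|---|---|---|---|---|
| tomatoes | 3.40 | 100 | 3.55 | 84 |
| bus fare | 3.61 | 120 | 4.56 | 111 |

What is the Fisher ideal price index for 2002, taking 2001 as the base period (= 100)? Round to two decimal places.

Laspeyres component (base-period weights):
ΣP(2002)Q(2001) = 3.55×100 + 4.56×120 = 355 + 547.2 = 902.2
ΣP(2001)Q(2001) = 3.40×100 + 3.61×120 = 340 + 433.2 = 773.2
L = 902.2 / 773.2 × 100 = 116.6839
Paasche component (current-period weights):
ΣP(2002)Q(2002) = 3.55×84 + 4.56×111 = 298.2 + 506.16 = 804.36
ΣP(2001)Q(2002) = 3.40×84 + 3.61×111 = 285.6 + 400.71 = 686.31
P = 804.36 / 686.31 × 100 = 117.2007
Fisher = √(L × P) = √(116.6839 × 117.2007) = 116.9420

116.94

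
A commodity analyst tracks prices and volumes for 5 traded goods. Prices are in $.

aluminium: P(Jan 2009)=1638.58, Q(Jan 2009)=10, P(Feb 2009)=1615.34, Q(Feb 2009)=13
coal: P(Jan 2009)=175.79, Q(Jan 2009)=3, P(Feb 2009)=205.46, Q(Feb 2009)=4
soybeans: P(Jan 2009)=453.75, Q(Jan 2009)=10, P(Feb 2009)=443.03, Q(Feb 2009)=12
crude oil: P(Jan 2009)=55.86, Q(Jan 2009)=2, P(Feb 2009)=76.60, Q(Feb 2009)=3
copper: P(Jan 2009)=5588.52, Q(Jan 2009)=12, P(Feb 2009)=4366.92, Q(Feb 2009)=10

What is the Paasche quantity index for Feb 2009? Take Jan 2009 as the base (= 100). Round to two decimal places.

Paasche quantity index uses current-period prices as weights.
ΣP(Feb 2009)·Q(Feb 2009) = 1615.34×13 + 205.46×4 + 443.03×12 + 76.60×3 + 4366.92×10 = 20999.42 + 821.84 + 5316.36 + 229.8 + 43669.2 = 71036.62
ΣP(Feb 2009)·Q(Jan 2009) = 1615.34×10 + 205.46×3 + 443.03×10 + 76.60×2 + 4366.92×12 = 16153.4 + 616.38 + 4430.3 + 153.2 + 52403.04 = 73756.32
Index = 71036.62 / 73756.32 × 100 = 96.3126

96.31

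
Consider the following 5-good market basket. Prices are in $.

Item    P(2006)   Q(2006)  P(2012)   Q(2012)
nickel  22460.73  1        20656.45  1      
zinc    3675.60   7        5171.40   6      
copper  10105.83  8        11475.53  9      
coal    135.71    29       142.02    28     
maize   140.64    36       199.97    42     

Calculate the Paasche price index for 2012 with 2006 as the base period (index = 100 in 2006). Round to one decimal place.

Paasche price index uses current-period quantities as weights.
ΣP(2012)·Q(2012) = 20656.45×1 + 5171.40×6 + 11475.53×9 + 142.02×28 + 199.97×42 = 20656.45 + 31028.4 + 103279.77 + 3976.56 + 8398.74 = 167339.92
ΣP(2006)·Q(2012) = 22460.73×1 + 3675.60×6 + 10105.83×9 + 135.71×28 + 140.64×42 = 22460.73 + 22053.6 + 90952.47 + 3799.88 + 5906.88 = 145173.56
Index = 167339.92 / 145173.56 × 100 = 115.2689

115.3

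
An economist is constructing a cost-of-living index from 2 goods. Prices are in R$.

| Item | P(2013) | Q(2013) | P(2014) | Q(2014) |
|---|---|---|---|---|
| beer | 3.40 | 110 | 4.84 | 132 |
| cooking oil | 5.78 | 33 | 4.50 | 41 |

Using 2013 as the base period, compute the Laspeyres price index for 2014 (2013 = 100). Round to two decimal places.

Laspeyres price index uses base-period quantities as weights.
ΣP(2014)·Q(2013) = 4.84×110 + 4.50×33 = 532.4 + 148.5 = 680.9
ΣP(2013)·Q(2013) = 3.40×110 + 5.78×33 = 374 + 190.74 = 564.74
Index = 680.9 / 564.74 × 100 = 120.5688

120.57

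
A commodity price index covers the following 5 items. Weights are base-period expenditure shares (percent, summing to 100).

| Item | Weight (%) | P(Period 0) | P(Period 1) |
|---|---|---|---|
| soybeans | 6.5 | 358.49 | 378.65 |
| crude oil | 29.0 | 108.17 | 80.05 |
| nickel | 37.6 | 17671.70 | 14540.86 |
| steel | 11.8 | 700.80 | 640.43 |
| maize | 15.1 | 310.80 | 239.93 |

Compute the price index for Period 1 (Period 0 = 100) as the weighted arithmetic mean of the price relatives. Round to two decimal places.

81.71

soybeans: 6.5 × (378.65/358.49) = 6.5 × 1.056236 = 6.8655
crude oil: 29.0 × (80.05/108.17) = 29.0 × 0.740039 = 21.4611
nickel: 37.6 × (14540.86/17671.70) = 37.6 × 0.822833 = 30.9385
steel: 11.8 × (640.43/700.80) = 11.8 × 0.913856 = 10.7835
maize: 15.1 × (239.93/310.80) = 15.1 × 0.771976 = 11.6568
Index = Σ wᵢ·(p₁ᵢ/p₀ᵢ) = 6.8655 + 21.4611 + 30.9385 + 10.7835 + 11.6568 = 81.7055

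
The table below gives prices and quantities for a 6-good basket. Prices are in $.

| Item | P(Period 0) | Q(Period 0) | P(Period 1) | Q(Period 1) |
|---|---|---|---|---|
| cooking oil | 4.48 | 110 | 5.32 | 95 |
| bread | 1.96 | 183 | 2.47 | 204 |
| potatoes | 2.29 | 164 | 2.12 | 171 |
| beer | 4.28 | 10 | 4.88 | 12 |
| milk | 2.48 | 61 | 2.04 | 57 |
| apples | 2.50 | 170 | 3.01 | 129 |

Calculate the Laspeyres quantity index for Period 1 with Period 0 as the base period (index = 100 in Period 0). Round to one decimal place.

Laspeyres quantity index uses base-period prices as weights.
ΣP(Period 0)·Q(Period 1) = 4.48×95 + 1.96×204 + 2.29×171 + 4.28×12 + 2.48×57 + 2.50×129 = 425.6 + 399.84 + 391.59 + 51.36 + 141.36 + 322.5 = 1732.25
ΣP(Period 0)·Q(Period 0) = 4.48×110 + 1.96×183 + 2.29×164 + 4.28×10 + 2.48×61 + 2.50×170 = 492.8 + 358.68 + 375.56 + 42.8 + 151.28 + 425 = 1846.12
Index = 1732.25 / 1846.12 × 100 = 93.8319

93.8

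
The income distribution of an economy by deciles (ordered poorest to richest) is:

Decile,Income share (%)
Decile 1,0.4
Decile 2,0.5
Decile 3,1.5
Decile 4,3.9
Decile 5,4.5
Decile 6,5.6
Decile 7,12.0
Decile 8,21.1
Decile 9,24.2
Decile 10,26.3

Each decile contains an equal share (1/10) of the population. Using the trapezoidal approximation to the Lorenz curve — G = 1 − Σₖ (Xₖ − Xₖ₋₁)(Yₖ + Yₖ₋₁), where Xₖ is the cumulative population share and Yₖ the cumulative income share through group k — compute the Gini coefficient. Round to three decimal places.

Cumulative income shares Yₖ: 0.0040, 0.0090, 0.0240, 0.0630, 0.1080, 0.1640, 0.2840, 0.4950, 0.7370, 1.0000
Σ (Xₖ−Xₖ₋₁)(Yₖ+Yₖ₋₁) = (1/10)(0.0040+0.0000) + (1/10)(0.0090+0.0040) + (1/10)(0.0240+0.0090) + (1/10)(0.0630+0.0240) + (1/10)(0.1080+0.0630) + (1/10)(0.1640+0.1080) + (1/10)(0.2840+0.1640) + (1/10)(0.4950+0.2840) + (1/10)(0.7370+0.4950) + (1/10)(1.0000+0.7370)
  = 0.0004 + 0.0013 + 0.0033 + 0.0087 + 0.0171 + 0.0272 + 0.0448 + 0.0779 + 0.1232 + 0.1737 = 0.4776
G = 1 − 0.4776 = 0.5224

0.522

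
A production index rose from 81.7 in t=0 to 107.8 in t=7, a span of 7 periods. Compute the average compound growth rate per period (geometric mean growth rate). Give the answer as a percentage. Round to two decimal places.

Growth factor = (107.8/81.7)^(1/7) = (1.319461)^(1/7) = 1.040398
Growth rate = 1.040398 − 1 = 0.040398 = 4.0398%

4.04%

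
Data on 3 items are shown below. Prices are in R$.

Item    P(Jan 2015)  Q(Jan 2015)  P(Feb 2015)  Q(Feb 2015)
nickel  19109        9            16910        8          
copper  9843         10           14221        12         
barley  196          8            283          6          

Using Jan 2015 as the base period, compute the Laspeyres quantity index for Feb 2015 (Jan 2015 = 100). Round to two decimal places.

100.07

Laspeyres quantity index uses base-period prices as weights.
ΣP(Jan 2015)·Q(Feb 2015) = 19109×8 + 9843×12 + 196×6 = 152872 + 118116 + 1176 = 272164
ΣP(Jan 2015)·Q(Jan 2015) = 19109×9 + 9843×10 + 196×8 = 171981 + 98430 + 1568 = 271979
Index = 272164 / 271979 × 100 = 100.0680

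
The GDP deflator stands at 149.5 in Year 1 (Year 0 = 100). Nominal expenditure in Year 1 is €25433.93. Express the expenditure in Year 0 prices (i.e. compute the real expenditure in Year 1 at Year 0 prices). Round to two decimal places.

Real = Nominal ÷ (Index/100) = 25433.93 ÷ (149.5/100)
     = 25433.93 ÷ 1.495 = 17012.6622

17012.66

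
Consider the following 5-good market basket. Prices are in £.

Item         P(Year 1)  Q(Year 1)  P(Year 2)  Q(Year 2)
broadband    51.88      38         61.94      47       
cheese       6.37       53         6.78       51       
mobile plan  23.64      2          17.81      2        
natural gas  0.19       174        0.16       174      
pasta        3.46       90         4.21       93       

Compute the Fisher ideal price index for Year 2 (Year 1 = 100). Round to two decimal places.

117.05

Laspeyres component (base-period weights):
ΣP(Year 2)Q(Year 1) = 61.94×38 + 6.78×53 + 17.81×2 + 0.16×174 + 4.21×90 = 2353.72 + 359.34 + 35.62 + 27.84 + 378.9 = 3155.42
ΣP(Year 1)Q(Year 1) = 51.88×38 + 6.37×53 + 23.64×2 + 0.19×174 + 3.46×90 = 1971.44 + 337.61 + 47.28 + 33.06 + 311.4 = 2700.79
L = 3155.42 / 2700.79 × 100 = 116.8332
Paasche component (current-period weights):
ΣP(Year 2)Q(Year 2) = 61.94×47 + 6.78×51 + 17.81×2 + 0.16×174 + 4.21×93 = 2911.18 + 345.78 + 35.62 + 27.84 + 391.53 = 3711.95
ΣP(Year 1)Q(Year 2) = 51.88×47 + 6.37×51 + 23.64×2 + 0.19×174 + 3.46×93 = 2438.36 + 324.87 + 47.28 + 33.06 + 321.78 = 3165.35
P = 3711.95 / 3165.35 × 100 = 117.2682
Fisher = √(L × P) = √(116.8332 × 117.2682) = 117.0505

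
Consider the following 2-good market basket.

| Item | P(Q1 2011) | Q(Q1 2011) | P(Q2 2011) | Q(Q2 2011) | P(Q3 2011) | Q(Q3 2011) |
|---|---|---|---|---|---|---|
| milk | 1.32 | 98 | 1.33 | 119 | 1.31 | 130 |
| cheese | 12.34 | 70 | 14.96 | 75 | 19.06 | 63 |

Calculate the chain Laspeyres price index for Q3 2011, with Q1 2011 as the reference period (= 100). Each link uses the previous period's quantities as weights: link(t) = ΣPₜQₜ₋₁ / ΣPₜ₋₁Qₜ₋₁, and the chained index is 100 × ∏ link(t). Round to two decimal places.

Link Q1 2011→Q2 2011:
ΣP(Q2 2011)Q(Q1 2011) = 1.33×98 + 14.96×70 = 130.34 + 1047.2 = 1177.54
ΣP(Q1 2011)Q(Q1 2011) = 1.32×98 + 12.34×70 = 129.36 + 863.8 = 993.16
link = 1177.54/993.16 = 1.185650
Link Q2 2011→Q3 2011:
ΣP(Q3 2011)Q(Q2 2011) = 1.31×119 + 19.06×75 = 155.89 + 1429.5 = 1585.39
ΣP(Q2 2011)Q(Q2 2011) = 1.33×119 + 14.96×75 = 158.27 + 1122 = 1280.27
link = 1585.39/1280.27 = 1.238325
Chained index = 100 × 1.185650 × 1.238325 = 146.8220

146.82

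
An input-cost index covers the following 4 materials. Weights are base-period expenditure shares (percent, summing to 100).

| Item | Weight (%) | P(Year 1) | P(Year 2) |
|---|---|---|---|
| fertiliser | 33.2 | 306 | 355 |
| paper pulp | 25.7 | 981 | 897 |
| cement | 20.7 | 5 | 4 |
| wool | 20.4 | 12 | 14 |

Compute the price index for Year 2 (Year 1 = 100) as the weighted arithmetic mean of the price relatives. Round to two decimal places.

fertiliser: 33.2 × (355/306) = 33.2 × 1.160131 = 38.5163
paper pulp: 25.7 × (897/981) = 25.7 × 0.914373 = 23.4994
cement: 20.7 × (4/5) = 20.7 × 0.800000 = 16.5600
wool: 20.4 × (14/12) = 20.4 × 1.166667 = 23.8000
Index = Σ wᵢ·(p₁ᵢ/p₀ᵢ) = 38.5163 + 23.4994 + 16.5600 + 23.8000 = 102.3757

102.38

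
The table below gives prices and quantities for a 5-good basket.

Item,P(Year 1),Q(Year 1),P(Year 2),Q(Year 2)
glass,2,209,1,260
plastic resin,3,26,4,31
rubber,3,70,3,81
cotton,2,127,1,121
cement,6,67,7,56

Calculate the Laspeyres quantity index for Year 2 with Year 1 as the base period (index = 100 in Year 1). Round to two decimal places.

Laspeyres quantity index uses base-period prices as weights.
ΣP(Year 1)·Q(Year 2) = 2×260 + 3×31 + 3×81 + 2×121 + 6×56 = 520 + 93 + 243 + 242 + 336 = 1434
ΣP(Year 1)·Q(Year 1) = 2×209 + 3×26 + 3×70 + 2×127 + 6×67 = 418 + 78 + 210 + 254 + 402 = 1362
Index = 1434 / 1362 × 100 = 105.2863

105.29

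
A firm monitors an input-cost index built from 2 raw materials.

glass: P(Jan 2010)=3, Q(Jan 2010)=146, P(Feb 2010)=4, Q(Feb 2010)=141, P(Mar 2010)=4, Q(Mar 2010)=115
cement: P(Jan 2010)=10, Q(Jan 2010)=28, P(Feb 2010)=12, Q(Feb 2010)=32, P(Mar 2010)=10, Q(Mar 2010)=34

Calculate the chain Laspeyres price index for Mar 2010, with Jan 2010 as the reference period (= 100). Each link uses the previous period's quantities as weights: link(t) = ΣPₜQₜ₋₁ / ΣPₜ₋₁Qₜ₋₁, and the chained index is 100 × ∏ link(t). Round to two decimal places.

119.48

Link Jan 2010→Feb 2010:
ΣP(Feb 2010)Q(Jan 2010) = 4×146 + 12×28 = 584 + 336 = 920
ΣP(Jan 2010)Q(Jan 2010) = 3×146 + 10×28 = 438 + 280 = 718
link = 920/718 = 1.281337
Link Feb 2010→Mar 2010:
ΣP(Mar 2010)Q(Feb 2010) = 4×141 + 10×32 = 564 + 320 = 884
ΣP(Feb 2010)Q(Feb 2010) = 4×141 + 12×32 = 564 + 384 = 948
link = 884/948 = 0.932489
Chained index = 100 × 1.281337 × 0.932489 = 119.4833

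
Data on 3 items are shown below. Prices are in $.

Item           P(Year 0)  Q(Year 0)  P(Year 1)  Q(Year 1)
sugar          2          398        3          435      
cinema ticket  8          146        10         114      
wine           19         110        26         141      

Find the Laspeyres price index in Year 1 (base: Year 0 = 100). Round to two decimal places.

Laspeyres price index uses base-period quantities as weights.
ΣP(Year 1)·Q(Year 0) = 3×398 + 10×146 + 26×110 = 1194 + 1460 + 2860 = 5514
ΣP(Year 0)·Q(Year 0) = 2×398 + 8×146 + 19×110 = 796 + 1168 + 2090 = 4054
Index = 5514 / 4054 × 100 = 136.0138

136.01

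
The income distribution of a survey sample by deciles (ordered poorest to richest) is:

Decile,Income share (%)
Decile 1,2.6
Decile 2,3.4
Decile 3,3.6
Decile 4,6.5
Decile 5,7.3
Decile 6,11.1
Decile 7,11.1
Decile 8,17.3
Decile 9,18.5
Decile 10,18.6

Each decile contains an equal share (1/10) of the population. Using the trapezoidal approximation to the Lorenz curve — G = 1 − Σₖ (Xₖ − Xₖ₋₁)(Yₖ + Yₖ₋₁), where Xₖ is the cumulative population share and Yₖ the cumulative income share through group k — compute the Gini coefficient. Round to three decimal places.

0.336

Cumulative income shares Yₖ: 0.0260, 0.0600, 0.0960, 0.1610, 0.2340, 0.3450, 0.4560, 0.6290, 0.8140, 1.0000
Σ (Xₖ−Xₖ₋₁)(Yₖ+Yₖ₋₁) = (1/10)(0.0260+0.0000) + (1/10)(0.0600+0.0260) + (1/10)(0.0960+0.0600) + (1/10)(0.1610+0.0960) + (1/10)(0.2340+0.1610) + (1/10)(0.3450+0.2340) + (1/10)(0.4560+0.3450) + (1/10)(0.6290+0.4560) + (1/10)(0.8140+0.6290) + (1/10)(1.0000+0.8140)
  = 0.0026 + 0.0086 + 0.0156 + 0.0257 + 0.0395 + 0.0579 + 0.0801 + 0.1085 + 0.1443 + 0.1814 = 0.6642
G = 1 − 0.6642 = 0.3358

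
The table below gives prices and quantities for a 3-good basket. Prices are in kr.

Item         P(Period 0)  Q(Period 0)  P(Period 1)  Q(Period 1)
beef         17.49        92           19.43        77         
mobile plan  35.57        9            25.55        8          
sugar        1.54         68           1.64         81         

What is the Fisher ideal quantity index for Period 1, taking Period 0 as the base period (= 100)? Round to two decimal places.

Laspeyres component (base-period weights):
ΣP(Period 0)Q(Period 1) = 17.49×77 + 35.57×8 + 1.54×81 = 1346.73 + 284.56 + 124.74 = 1756.03
ΣP(Period 0)Q(Period 0) = 17.49×92 + 35.57×9 + 1.54×68 = 1609.08 + 320.13 + 104.72 = 2033.93
L = 1756.03 / 2033.93 × 100 = 86.3368
Paasche component (current-period weights):
ΣP(Period 1)Q(Period 1) = 19.43×77 + 25.55×8 + 1.64×81 = 1496.11 + 204.4 + 132.84 = 1833.35
ΣP(Period 1)Q(Period 0) = 19.43×92 + 25.55×9 + 1.64×68 = 1787.56 + 229.95 + 111.52 = 2129.03
P = 1833.35 / 2129.03 × 100 = 86.1120
Fisher = √(L × P) = √(86.3368 × 86.1120) = 86.2243

86.22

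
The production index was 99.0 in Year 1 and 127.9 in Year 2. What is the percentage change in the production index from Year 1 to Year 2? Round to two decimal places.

29.19%

Change = (127.9 − 99.0) / 99.0 × 100
       = 28.9 / 99.0 × 100 = 29.1919%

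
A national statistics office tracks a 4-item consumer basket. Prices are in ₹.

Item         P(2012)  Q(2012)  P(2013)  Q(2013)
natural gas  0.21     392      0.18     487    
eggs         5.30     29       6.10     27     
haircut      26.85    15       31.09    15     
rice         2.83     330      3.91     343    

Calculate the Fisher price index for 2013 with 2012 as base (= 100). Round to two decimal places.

Laspeyres component (base-period weights):
ΣP(2013)Q(2012) = 0.18×392 + 6.10×29 + 31.09×15 + 3.91×330 = 70.56 + 176.9 + 466.35 + 1290.3 = 2004.11
ΣP(2012)Q(2012) = 0.21×392 + 5.30×29 + 26.85×15 + 2.83×330 = 82.32 + 153.7 + 402.75 + 933.9 = 1572.67
L = 2004.11 / 1572.67 × 100 = 127.4336
Paasche component (current-period weights):
ΣP(2013)Q(2013) = 0.18×487 + 6.10×27 + 31.09×15 + 3.91×343 = 87.66 + 164.7 + 466.35 + 1341.13 = 2059.84
ΣP(2012)Q(2013) = 0.21×487 + 5.30×27 + 26.85×15 + 2.83×343 = 102.27 + 143.1 + 402.75 + 970.69 = 1618.81
P = 2059.84 / 1618.81 × 100 = 127.2441
Fisher = √(L × P) = √(127.4336 × 127.2441) = 127.3388

127.34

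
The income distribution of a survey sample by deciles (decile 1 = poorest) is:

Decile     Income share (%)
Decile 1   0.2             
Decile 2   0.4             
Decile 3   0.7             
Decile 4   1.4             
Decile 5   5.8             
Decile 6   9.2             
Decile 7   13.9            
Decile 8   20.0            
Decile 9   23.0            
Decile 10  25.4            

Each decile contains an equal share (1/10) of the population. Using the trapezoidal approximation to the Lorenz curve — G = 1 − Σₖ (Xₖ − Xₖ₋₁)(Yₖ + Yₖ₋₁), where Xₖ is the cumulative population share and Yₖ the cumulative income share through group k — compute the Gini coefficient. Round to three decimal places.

0.522

Cumulative income shares Yₖ: 0.0020, 0.0060, 0.0130, 0.0270, 0.0850, 0.1770, 0.3160, 0.5160, 0.7460, 1.0000
Σ (Xₖ−Xₖ₋₁)(Yₖ+Yₖ₋₁) = (1/10)(0.0020+0.0000) + (1/10)(0.0060+0.0020) + (1/10)(0.0130+0.0060) + (1/10)(0.0270+0.0130) + (1/10)(0.0850+0.0270) + (1/10)(0.1770+0.0850) + (1/10)(0.3160+0.1770) + (1/10)(0.5160+0.3160) + (1/10)(0.7460+0.5160) + (1/10)(1.0000+0.7460)
  = 0.0002 + 0.0008 + 0.0019 + 0.0040 + 0.0112 + 0.0262 + 0.0493 + 0.0832 + 0.1262 + 0.1746 = 0.4776
G = 1 − 0.4776 = 0.5224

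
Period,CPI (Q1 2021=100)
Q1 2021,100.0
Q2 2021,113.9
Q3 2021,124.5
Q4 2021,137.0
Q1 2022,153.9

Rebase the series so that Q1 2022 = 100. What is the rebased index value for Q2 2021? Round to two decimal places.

Rebased(Q2 2021) = 113.9 / 153.9 × 100 = 74.0091

74.01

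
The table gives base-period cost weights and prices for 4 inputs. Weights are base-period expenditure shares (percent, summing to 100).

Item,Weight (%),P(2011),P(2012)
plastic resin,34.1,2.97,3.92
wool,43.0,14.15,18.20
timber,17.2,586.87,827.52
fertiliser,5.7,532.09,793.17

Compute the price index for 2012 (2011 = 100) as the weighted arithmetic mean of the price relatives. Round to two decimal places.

133.06

plastic resin: 34.1 × (3.92/2.97) = 34.1 × 1.319865 = 45.0074
wool: 43.0 × (18.20/14.15) = 43.0 × 1.286219 = 55.3074
timber: 17.2 × (827.52/586.87) = 17.2 × 1.410057 = 24.2530
fertiliser: 5.7 × (793.17/532.09) = 5.7 × 1.490669 = 8.4968
Index = Σ wᵢ·(p₁ᵢ/p₀ᵢ) = 45.0074 + 55.3074 + 24.2530 + 8.4968 = 133.0646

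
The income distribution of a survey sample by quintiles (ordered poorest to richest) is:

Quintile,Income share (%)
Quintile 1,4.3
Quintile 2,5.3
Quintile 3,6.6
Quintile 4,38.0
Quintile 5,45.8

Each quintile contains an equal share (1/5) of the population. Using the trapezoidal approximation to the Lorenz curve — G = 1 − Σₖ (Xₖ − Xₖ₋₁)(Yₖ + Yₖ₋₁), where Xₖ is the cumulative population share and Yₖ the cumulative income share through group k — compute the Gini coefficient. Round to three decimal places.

0.463

Cumulative income shares Yₖ: 0.0430, 0.0960, 0.1620, 0.5420, 1.0000
Σ (Xₖ−Xₖ₋₁)(Yₖ+Yₖ₋₁) = (1/5)(0.0430+0.0000) + (1/5)(0.0960+0.0430) + (1/5)(0.1620+0.0960) + (1/5)(0.5420+0.1620) + (1/5)(1.0000+0.5420)
  = 0.0086 + 0.0278 + 0.0516 + 0.1408 + 0.3084 = 0.5372
G = 1 − 0.5372 = 0.4628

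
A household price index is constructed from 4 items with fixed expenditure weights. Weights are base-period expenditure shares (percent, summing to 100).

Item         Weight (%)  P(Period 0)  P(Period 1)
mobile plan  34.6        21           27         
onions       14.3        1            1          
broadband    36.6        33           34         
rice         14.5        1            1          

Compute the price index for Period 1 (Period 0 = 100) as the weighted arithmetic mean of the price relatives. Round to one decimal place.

mobile plan: 34.6 × (27/21) = 34.6 × 1.285714 = 44.4857
onions: 14.3 × (1/1) = 14.3 × 1.000000 = 14.3000
broadband: 36.6 × (34/33) = 36.6 × 1.030303 = 37.7091
rice: 14.5 × (1/1) = 14.5 × 1.000000 = 14.5000
Index = Σ wᵢ·(p₁ᵢ/p₀ᵢ) = 44.4857 + 14.3000 + 37.7091 + 14.5000 = 110.9948

111.0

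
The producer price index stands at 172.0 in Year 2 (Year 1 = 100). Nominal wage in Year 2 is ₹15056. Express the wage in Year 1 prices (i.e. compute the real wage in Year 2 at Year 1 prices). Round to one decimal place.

Real = Nominal ÷ (Index/100) = 15056 ÷ (172.0/100)
     = 15056 ÷ 1.720 = 8753.4884

8753.5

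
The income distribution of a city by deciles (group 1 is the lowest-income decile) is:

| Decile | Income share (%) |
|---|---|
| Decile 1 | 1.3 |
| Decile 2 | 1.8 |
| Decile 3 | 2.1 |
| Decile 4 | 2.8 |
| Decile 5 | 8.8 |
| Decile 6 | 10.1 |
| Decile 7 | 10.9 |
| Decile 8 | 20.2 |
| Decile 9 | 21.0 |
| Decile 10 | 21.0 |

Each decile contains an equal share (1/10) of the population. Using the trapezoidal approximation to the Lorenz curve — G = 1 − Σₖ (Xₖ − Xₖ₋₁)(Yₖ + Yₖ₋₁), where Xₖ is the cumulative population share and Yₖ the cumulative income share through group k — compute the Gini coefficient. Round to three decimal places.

Cumulative income shares Yₖ: 0.0130, 0.0310, 0.0520, 0.0800, 0.1680, 0.2690, 0.3780, 0.5800, 0.7900, 1.0000
Σ (Xₖ−Xₖ₋₁)(Yₖ+Yₖ₋₁) = (1/10)(0.0130+0.0000) + (1/10)(0.0310+0.0130) + (1/10)(0.0520+0.0310) + (1/10)(0.0800+0.0520) + (1/10)(0.1680+0.0800) + (1/10)(0.2690+0.1680) + (1/10)(0.3780+0.2690) + (1/10)(0.5800+0.3780) + (1/10)(0.7900+0.5800) + (1/10)(1.0000+0.7900)
  = 0.0013 + 0.0044 + 0.0083 + 0.0132 + 0.0248 + 0.0437 + 0.0647 + 0.0958 + 0.1370 + 0.1790 = 0.5722
G = 1 − 0.5722 = 0.4278

0.428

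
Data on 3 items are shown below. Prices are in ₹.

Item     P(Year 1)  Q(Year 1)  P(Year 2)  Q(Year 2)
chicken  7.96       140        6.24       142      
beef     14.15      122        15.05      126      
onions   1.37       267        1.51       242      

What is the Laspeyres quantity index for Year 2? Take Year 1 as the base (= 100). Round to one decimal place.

101.2

Laspeyres quantity index uses base-period prices as weights.
ΣP(Year 1)·Q(Year 2) = 7.96×142 + 14.15×126 + 1.37×242 = 1130.32 + 1782.9 + 331.54 = 3244.76
ΣP(Year 1)·Q(Year 1) = 7.96×140 + 14.15×122 + 1.37×267 = 1114.4 + 1726.3 + 365.79 = 3206.49
Index = 3244.76 / 3206.49 × 100 = 101.1935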